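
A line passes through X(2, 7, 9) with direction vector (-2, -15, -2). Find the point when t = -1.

P(t) = X + t·d
  = (2 + (-2)·(-1), 7 + (-15)·(-1), 9 + (-2)·(-1))
  = (2 + 2, 7 + 15, 9 + 2)
  = (4, 22, 11)

(4, 22, 11)


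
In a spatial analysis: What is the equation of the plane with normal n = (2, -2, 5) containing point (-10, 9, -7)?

The plane through P with normal n = (a, b, c) satisfies n·(r - P) = 0,
i.e. ax + by + cz = a·x₀ + b·y₀ + c·z₀.
d = 2·(-10) + (-2)·9 + 5·(-7)
  = -20 - 18 - 35
  = -73
Equation: 2x - 2y + 5z = -73

2x - 2y + 5z = -73


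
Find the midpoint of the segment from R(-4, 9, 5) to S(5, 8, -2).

M = ((x₁+x₂)/2, (y₁+y₂)/2, (z₁+z₂)/2)
  = ((-4 + 5)/2, (9 + 8)/2, (5 - 2)/2)
  = (1/2, 17/2, 3/2)
  = (0.5, 8.5, 1.5)

(0.5, 8.5, 1.5)


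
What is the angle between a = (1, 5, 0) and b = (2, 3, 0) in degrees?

a·b = 1·2 + 5·3 + 0·0 = 2 + 15 + 0 = 17
|a| = √(1² + 5² + 0²) = √26 ≈ 5.099
|b| = √(2² + 3² + 0²) = √13 ≈ 3.606
cos θ = (a·b)/(|a||b|) = 17/(5.099·3.606) ≈ 0.9247
θ = arccos(0.9247) ≈ 22.38°

22.38°


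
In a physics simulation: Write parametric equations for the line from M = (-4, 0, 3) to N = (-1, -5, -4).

Direction vector d = N - M = (-1 + 4, -5 + 0, -4 - 3) = (3, -5, -7)
Parametric form r = M + t·d:
x = -4 + 3t, y = 0 - 5t, z = 3 - 7t

x = -4 + 3t, y = 0 - 5t, z = 3 - 7t


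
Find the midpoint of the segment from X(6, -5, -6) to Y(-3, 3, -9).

M = ((x₁+x₂)/2, (y₁+y₂)/2, (z₁+z₂)/2)
  = ((6 - 3)/2, (-5 + 3)/2, (-6 - 9)/2)
  = (3/2, -2/2, -15/2)
  = (1.5, -1, -7.5)

(1.5, -1, -7.5)


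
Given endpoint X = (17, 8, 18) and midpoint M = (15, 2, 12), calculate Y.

Y = 2M - X
  = (2·15 - 17, 2·2 - 8, 2·12 - 18)
  = (30 - 17, 4 - 8, 24 - 18)
  = (13, -4, 6)

(13, -4, 6)


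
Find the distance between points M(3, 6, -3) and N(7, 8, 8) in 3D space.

d = √[(x₂-x₁)² + (y₂-y₁)² + (z₂-z₁)²]
  = √[4² + 2² + 11²]
  = √[16 + 4 + 121]
  = √141
  ≈ 11.87

11.87


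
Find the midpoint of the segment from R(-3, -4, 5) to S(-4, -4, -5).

M = ((x₁+x₂)/2, (y₁+y₂)/2, (z₁+z₂)/2)
  = ((-3 - 4)/2, (-4 - 4)/2, (5 - 5)/2)
  = (-7/2, -8/2, 0/2)
  = (-3.5, -4, 0)

(-3.5, -4, 0)


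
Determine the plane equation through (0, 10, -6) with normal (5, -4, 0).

The plane through P with normal n = (a, b, c) satisfies n·(r - P) = 0,
i.e. ax + by + cz = a·x₀ + b·y₀ + c·z₀.
d = 5·0 + (-4)·10 + 0·(-6)
  = 0 - 40 + 0
  = -40
Equation: 5x - 4y = -40

5x - 4y = -40


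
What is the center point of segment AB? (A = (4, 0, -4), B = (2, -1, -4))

M = ((x₁+x₂)/2, (y₁+y₂)/2, (z₁+z₂)/2)
  = ((4 + 2)/2, (0 - 1)/2, (-4 - 4)/2)
  = (6/2, -1/2, -8/2)
  = (3, -0.5, -4)

(3, -0.5, -4)


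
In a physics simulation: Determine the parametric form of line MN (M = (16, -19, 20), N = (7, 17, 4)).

Direction vector d = N - M = (7 - 16, 17 + 19, 4 - 20) = (-9, 36, -16)
Parametric form r = M + t·d:
x = 16 - 9t, y = -19 + 36t, z = 20 - 16t

x = 16 - 9t, y = -19 + 36t, z = 20 - 16t


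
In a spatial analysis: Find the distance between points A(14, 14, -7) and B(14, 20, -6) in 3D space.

d = √[(x₂-x₁)² + (y₂-y₁)² + (z₂-z₁)²]
  = √[0² + 6² + 1²]
  = √[0 + 36 + 1]
  = √37
  ≈ 6.083

6.083


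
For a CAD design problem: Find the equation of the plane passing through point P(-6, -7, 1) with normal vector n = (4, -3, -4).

The plane through P with normal n = (a, b, c) satisfies n·(r - P) = 0,
i.e. ax + by + cz = a·x₀ + b·y₀ + c·z₀.
d = 4·(-6) + (-3)·(-7) + (-4)·1
  = -24 + 21 - 4
  = -7
Equation: 4x - 3y - 4z = -7

4x - 3y - 4z = -7


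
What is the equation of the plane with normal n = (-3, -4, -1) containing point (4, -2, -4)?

The plane through P with normal n = (a, b, c) satisfies n·(r - P) = 0,
i.e. ax + by + cz = a·x₀ + b·y₀ + c·z₀.
d = (-3)·4 + (-4)·(-2) + (-1)·(-4)
  = -12 + 8 + 4
  = 0
Equation: -3x - 4y - z = 0

-3x - 4y - z = 0


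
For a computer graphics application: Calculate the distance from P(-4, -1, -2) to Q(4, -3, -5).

d = √[(x₂-x₁)² + (y₂-y₁)² + (z₂-z₁)²]
  = √[8² + (-2)² + (-3)²]
  = √[64 + 4 + 9]
  = √77
  ≈ 8.775

8.775


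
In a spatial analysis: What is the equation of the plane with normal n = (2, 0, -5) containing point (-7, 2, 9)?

The plane through P with normal n = (a, b, c) satisfies n·(r - P) = 0,
i.e. ax + by + cz = a·x₀ + b·y₀ + c·z₀.
d = 2·(-7) + 0·2 + (-5)·9
  = -14 + 0 - 45
  = -59
Equation: 2x - 5z = -59

2x - 5z = -59


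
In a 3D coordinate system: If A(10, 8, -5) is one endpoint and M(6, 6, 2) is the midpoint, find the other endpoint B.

B = 2M - A
  = (2·6 - 10, 2·6 - 8, 2·2 - (-5))
  = (12 - 10, 12 - 8, 4 + 5)
  = (2, 4, 9)

(2, 4, 9)


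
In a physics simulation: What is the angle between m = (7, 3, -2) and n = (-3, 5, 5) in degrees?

m·n = 7·(-3) + 3·5 + (-2)·5 = -21 + 15 - 10 = -16
|m| = √(7² + 3² + (-2)²) = √62 ≈ 7.874
|n| = √((-3)² + 5² + 5²) = √59 ≈ 7.681
cos θ = (m·n)/(|m||n|) = -16/(7.874·7.681) ≈ -0.2645
θ = arccos(-0.2645) ≈ 105.3°

105.3°


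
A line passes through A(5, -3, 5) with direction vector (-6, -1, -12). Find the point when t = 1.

P(t) = A + t·d
  = (5 + (-6)·1, -3 + (-1)·1, 5 + (-12)·1)
  = (5 - 6, -3 - 1, 5 - 12)
  = (-1, -4, -7)

(-1, -4, -7)


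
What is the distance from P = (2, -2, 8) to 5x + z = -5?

distance = |a·x₀ + b·y₀ + c·z₀ - d| / √(a² + b² + c²)
  = |5·2 + 0·(-2) + 1·8 - (-5)| / √(5² + 0² + 1²)
  = |10 + 0 + 8 + 5| / √(25 + 0 + 1)
  = |23| / √26
  = 23 / 5.099
  ≈ 4.511

4.511


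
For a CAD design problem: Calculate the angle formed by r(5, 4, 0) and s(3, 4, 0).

r·s = 5·3 + 4·4 + 0·0 = 15 + 16 + 0 = 31
|r| = √(5² + 4² + 0²) = √41 ≈ 6.403
|s| = √(3² + 4² + 0²) = √25 ≈ 5
cos θ = (r·s)/(|r||s|) = 31/(6.403·5) ≈ 0.9683
θ = arccos(0.9683) ≈ 14.47°

14.47°


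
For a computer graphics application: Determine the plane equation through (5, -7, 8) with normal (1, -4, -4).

The plane through P with normal n = (a, b, c) satisfies n·(r - P) = 0,
i.e. ax + by + cz = a·x₀ + b·y₀ + c·z₀.
d = 1·5 + (-4)·(-7) + (-4)·8
  = 5 + 28 - 32
  = 1
Equation: x - 4y - 4z = 1

x - 4y - 4z = 1


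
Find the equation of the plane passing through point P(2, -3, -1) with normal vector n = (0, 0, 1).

The plane through P with normal n = (a, b, c) satisfies n·(r - P) = 0,
i.e. ax + by + cz = a·x₀ + b·y₀ + c·z₀.
d = 0·2 + 0·(-3) + 1·(-1)
  = 0 + 0 - 1
  = -1
Equation: z = -1

z = -1


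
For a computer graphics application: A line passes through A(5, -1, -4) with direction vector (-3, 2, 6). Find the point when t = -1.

P(t) = A + t·d
  = (5 + (-3)·(-1), -1 + 2·(-1), -4 + 6·(-1))
  = (5 + 3, -1 - 2, -4 - 6)
  = (8, -3, -10)

(8, -3, -10)


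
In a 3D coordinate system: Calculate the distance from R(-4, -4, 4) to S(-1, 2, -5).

d = √[(x₂-x₁)² + (y₂-y₁)² + (z₂-z₁)²]
  = √[3² + 6² + (-9)²]
  = √[9 + 36 + 81]
  = √126
  ≈ 11.22

11.22


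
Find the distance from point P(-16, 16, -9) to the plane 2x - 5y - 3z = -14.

distance = |a·x₀ + b·y₀ + c·z₀ - d| / √(a² + b² + c²)
  = |2·(-16) + (-5)·16 + (-3)·(-9) - (-14)| / √(2² + (-5)² + (-3)²)
  = |-32 - 80 + 27 + 14| / √(4 + 25 + 9)
  = |-71| / √38
  = 71 / 6.164
  ≈ 11.52

11.52


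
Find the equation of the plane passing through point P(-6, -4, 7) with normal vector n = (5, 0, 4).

The plane through P with normal n = (a, b, c) satisfies n·(r - P) = 0,
i.e. ax + by + cz = a·x₀ + b·y₀ + c·z₀.
d = 5·(-6) + 0·(-4) + 4·7
  = -30 + 0 + 28
  = -2
Equation: 5x + 4z = -2

5x + 4z = -2


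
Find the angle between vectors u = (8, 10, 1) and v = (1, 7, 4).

u·v = 8·1 + 10·7 + 1·4 = 8 + 70 + 4 = 82
|u| = √(8² + 10² + 1²) = √165 ≈ 12.85
|v| = √(1² + 7² + 4²) = √66 ≈ 8.124
cos θ = (u·v)/(|u||v|) = 82/(12.85·8.124) ≈ 0.7858
θ = arccos(0.7858) ≈ 38.21°

38.21°


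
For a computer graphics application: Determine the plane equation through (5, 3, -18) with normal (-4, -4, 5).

The plane through P with normal n = (a, b, c) satisfies n·(r - P) = 0,
i.e. ax + by + cz = a·x₀ + b·y₀ + c·z₀.
d = (-4)·5 + (-4)·3 + 5·(-18)
  = -20 - 12 - 90
  = -122
Equation: -4x - 4y + 5z = -122

-4x - 4y + 5z = -122


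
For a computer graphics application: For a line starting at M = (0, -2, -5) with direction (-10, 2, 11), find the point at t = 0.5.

P(t) = M + t·d
  = (0 + (-10)·0.5, -2 + 2·0.5, -5 + 11·0.5)
  = (0 - 5, -2 + 1, -5 + 5.5)
  = (-5, -1, 0.5)

(-5, -1, 0.5)


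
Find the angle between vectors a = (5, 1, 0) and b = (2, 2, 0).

a·b = 5·2 + 1·2 + 0·0 = 10 + 2 + 0 = 12
|a| = √(5² + 1² + 0²) = √26 ≈ 5.099
|b| = √(2² + 2² + 0²) = √8 ≈ 2.828
cos θ = (a·b)/(|a||b|) = 12/(5.099·2.828) ≈ 0.8321
θ = arccos(0.8321) ≈ 33.69°

33.69°


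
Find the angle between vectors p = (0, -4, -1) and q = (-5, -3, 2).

p·q = 0·(-5) + (-4)·(-3) + (-1)·2 = 0 + 12 - 2 = 10
|p| = √(0² + (-4)² + (-1)²) = √17 ≈ 4.123
|q| = √((-5)² + (-3)² + 2²) = √38 ≈ 6.164
cos θ = (p·q)/(|p||q|) = 10/(4.123·6.164) ≈ 0.3934
θ = arccos(0.3934) ≈ 66.83°

66.83°


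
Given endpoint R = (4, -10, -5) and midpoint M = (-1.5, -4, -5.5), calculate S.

S = 2M - R
  = (2·(-1.5) - 4, 2·(-4) - (-10), 2·(-5.5) - (-5))
  = (-3 - 4, -8 + 10, -11 + 5)
  = (-7, 2, -6)

(-7, 2, -6)


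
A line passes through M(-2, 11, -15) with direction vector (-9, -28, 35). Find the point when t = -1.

P(t) = M + t·d
  = (-2 + (-9)·(-1), 11 + (-28)·(-1), -15 + 35·(-1))
  = (-2 + 9, 11 + 28, -15 - 35)
  = (7, 39, -50)

(7, 39, -50)


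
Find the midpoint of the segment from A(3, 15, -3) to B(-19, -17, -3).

M = ((x₁+x₂)/2, (y₁+y₂)/2, (z₁+z₂)/2)
  = ((3 - 19)/2, (15 - 17)/2, (-3 - 3)/2)
  = (-16/2, -2/2, -6/2)
  = (-8, -1, -3)

(-8, -1, -3)


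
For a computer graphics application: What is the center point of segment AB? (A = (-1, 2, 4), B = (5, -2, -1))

M = ((x₁+x₂)/2, (y₁+y₂)/2, (z₁+z₂)/2)
  = ((-1 + 5)/2, (2 - 2)/2, (4 - 1)/2)
  = (4/2, 0/2, 3/2)
  = (2, 0, 1.5)

(2, 0, 1.5)


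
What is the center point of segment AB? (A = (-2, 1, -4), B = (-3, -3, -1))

M = ((x₁+x₂)/2, (y₁+y₂)/2, (z₁+z₂)/2)
  = ((-2 - 3)/2, (1 - 3)/2, (-4 - 1)/2)
  = (-5/2, -2/2, -5/2)
  = (-2.5, -1, -2.5)

(-2.5, -1, -2.5)


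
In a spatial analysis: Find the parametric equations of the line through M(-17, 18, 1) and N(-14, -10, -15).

Direction vector d = N - M = (-14 + 17, -10 - 18, -15 - 1) = (3, -28, -16)
Parametric form r = M + t·d:
x = -17 + 3t, y = 18 - 28t, z = 1 - 16t

x = -17 + 3t, y = 18 - 28t, z = 1 - 16t


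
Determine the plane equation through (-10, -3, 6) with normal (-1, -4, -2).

The plane through P with normal n = (a, b, c) satisfies n·(r - P) = 0,
i.e. ax + by + cz = a·x₀ + b·y₀ + c·z₀.
d = (-1)·(-10) + (-4)·(-3) + (-2)·6
  = 10 + 12 - 12
  = 10
Equation: -x - 4y - 2z = 10

-x - 4y - 2z = 10


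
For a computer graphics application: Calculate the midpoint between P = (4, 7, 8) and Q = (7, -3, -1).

M = ((x₁+x₂)/2, (y₁+y₂)/2, (z₁+z₂)/2)
  = ((4 + 7)/2, (7 - 3)/2, (8 - 1)/2)
  = (11/2, 4/2, 7/2)
  = (5.5, 2, 3.5)

(5.5, 2, 3.5)


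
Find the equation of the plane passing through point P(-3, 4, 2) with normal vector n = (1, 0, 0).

The plane through P with normal n = (a, b, c) satisfies n·(r - P) = 0,
i.e. ax + by + cz = a·x₀ + b·y₀ + c·z₀.
d = 1·(-3) + 0·4 + 0·2
  = -3 + 0 + 0
  = -3
Equation: x = -3

x = -3


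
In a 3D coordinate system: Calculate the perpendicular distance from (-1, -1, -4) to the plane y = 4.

distance = |a·x₀ + b·y₀ + c·z₀ - d| / √(a² + b² + c²)
  = |0·(-1) + 1·(-1) + 0·(-4) - 4| / √(0² + 1² + 0²)
  = |0 - 1 + 0 - 4| / √(0 + 1 + 0)
  = |-5| / √1
  = 5 / 1
  ≈ 5

5


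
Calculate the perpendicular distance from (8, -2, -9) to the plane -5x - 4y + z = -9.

distance = |a·x₀ + b·y₀ + c·z₀ - d| / √(a² + b² + c²)
  = |(-5)·8 + (-4)·(-2) + 1·(-9) - (-9)| / √((-5)² + (-4)² + 1²)
  = |-40 + 8 - 9 + 9| / √(25 + 16 + 1)
  = |-32| / √42
  = 32 / 6.481
  ≈ 4.938

4.938


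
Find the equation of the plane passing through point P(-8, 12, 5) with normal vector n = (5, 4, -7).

The plane through P with normal n = (a, b, c) satisfies n·(r - P) = 0,
i.e. ax + by + cz = a·x₀ + b·y₀ + c·z₀.
d = 5·(-8) + 4·12 + (-7)·5
  = -40 + 48 - 35
  = -27
Equation: 5x + 4y - 7z = -27

5x + 4y - 7z = -27


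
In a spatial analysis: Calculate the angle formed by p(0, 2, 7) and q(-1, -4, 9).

p·q = 0·(-1) + 2·(-4) + 7·9 = 0 - 8 + 63 = 55
|p| = √(0² + 2² + 7²) = √53 ≈ 7.28
|q| = √((-1)² + (-4)² + 9²) = √98 ≈ 9.899
cos θ = (p·q)/(|p||q|) = 55/(7.28·9.899) ≈ 0.7632
θ = arccos(0.7632) ≈ 40.26°

40.26°


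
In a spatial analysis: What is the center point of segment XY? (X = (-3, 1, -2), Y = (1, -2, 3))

M = ((x₁+x₂)/2, (y₁+y₂)/2, (z₁+z₂)/2)
  = ((-3 + 1)/2, (1 - 2)/2, (-2 + 3)/2)
  = (-2/2, -1/2, 1/2)
  = (-1, -0.5, 0.5)

(-1, -0.5, 0.5)


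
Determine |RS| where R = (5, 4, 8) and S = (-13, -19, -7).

d = √[(x₂-x₁)² + (y₂-y₁)² + (z₂-z₁)²]
  = √[(-18)² + (-23)² + (-15)²]
  = √[324 + 529 + 225]
  = √1078
  ≈ 32.83

32.83


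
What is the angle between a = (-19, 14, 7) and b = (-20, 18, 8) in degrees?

a·b = (-19)·(-20) + 14·18 + 7·8 = 380 + 252 + 56 = 688
|a| = √((-19)² + 14² + 7²) = √606 ≈ 24.62
|b| = √((-20)² + 18² + 8²) = √788 ≈ 28.07
cos θ = (a·b)/(|a||b|) = 688/(24.62·28.07) ≈ 0.9956
θ = arccos(0.9956) ≈ 5.371°

5.371°


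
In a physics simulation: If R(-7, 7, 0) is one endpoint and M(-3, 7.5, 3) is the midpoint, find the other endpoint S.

S = 2M - R
  = (2·(-3) - (-7), 2·7.5 - 7, 2·3 - 0)
  = (-6 + 7, 15 - 7, 6 + 0)
  = (1, 8, 6)

(1, 8, 6)


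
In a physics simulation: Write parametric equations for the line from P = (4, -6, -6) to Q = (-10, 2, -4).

Direction vector d = Q - P = (-10 - 4, 2 + 6, -4 + 6) = (-14, 8, 2)
Parametric form r = P + t·d:
x = 4 - 14t, y = -6 + 8t, z = -6 + 2t

x = 4 - 14t, y = -6 + 8t, z = -6 + 2t


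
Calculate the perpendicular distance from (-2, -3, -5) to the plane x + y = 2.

distance = |a·x₀ + b·y₀ + c·z₀ - d| / √(a² + b² + c²)
  = |1·(-2) + 1·(-3) + 0·(-5) - 2| / √(1² + 1² + 0²)
  = |-2 - 3 + 0 - 2| / √(1 + 1 + 0)
  = |-7| / √2
  = 7 / 1.414
  ≈ 4.95

4.95


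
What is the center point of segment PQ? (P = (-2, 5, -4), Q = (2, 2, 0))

M = ((x₁+x₂)/2, (y₁+y₂)/2, (z₁+z₂)/2)
  = ((-2 + 2)/2, (5 + 2)/2, (-4 + 0)/2)
  = (0/2, 7/2, -4/2)
  = (0, 3.5, -2)

(0, 3.5, -2)


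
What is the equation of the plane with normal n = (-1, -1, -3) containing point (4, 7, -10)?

The plane through P with normal n = (a, b, c) satisfies n·(r - P) = 0,
i.e. ax + by + cz = a·x₀ + b·y₀ + c·z₀.
d = (-1)·4 + (-1)·7 + (-3)·(-10)
  = -4 - 7 + 30
  = 19
Equation: -x - y - 3z = 19

-x - y - 3z = 19


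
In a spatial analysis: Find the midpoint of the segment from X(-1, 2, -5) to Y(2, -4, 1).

M = ((x₁+x₂)/2, (y₁+y₂)/2, (z₁+z₂)/2)
  = ((-1 + 2)/2, (2 - 4)/2, (-5 + 1)/2)
  = (1/2, -2/2, -4/2)
  = (0.5, -1, -2)

(0.5, -1, -2)


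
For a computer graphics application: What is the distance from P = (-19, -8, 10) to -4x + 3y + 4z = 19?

distance = |a·x₀ + b·y₀ + c·z₀ - d| / √(a² + b² + c²)
  = |(-4)·(-19) + 3·(-8) + 4·10 - 19| / √((-4)² + 3² + 4²)
  = |76 - 24 + 40 - 19| / √(16 + 9 + 16)
  = |73| / √41
  = 73 / 6.403
  ≈ 11.4

11.4


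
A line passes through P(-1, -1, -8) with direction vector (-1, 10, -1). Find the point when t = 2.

P(t) = P + t·d
  = (-1 + (-1)·2, -1 + 10·2, -8 + (-1)·2)
  = (-1 - 2, -1 + 20, -8 - 2)
  = (-3, 19, -10)

(-3, 19, -10)


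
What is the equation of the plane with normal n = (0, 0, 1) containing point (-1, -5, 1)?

The plane through P with normal n = (a, b, c) satisfies n·(r - P) = 0,
i.e. ax + by + cz = a·x₀ + b·y₀ + c·z₀.
d = 0·(-1) + 0·(-5) + 1·1
  = 0 + 0 + 1
  = 1
Equation: z = 1

z = 1


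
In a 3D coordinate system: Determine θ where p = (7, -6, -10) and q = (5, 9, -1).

p·q = 7·5 + (-6)·9 + (-10)·(-1) = 35 - 54 + 10 = -9
|p| = √(7² + (-6)² + (-10)²) = √185 ≈ 13.6
|q| = √(5² + 9² + (-1)²) = √107 ≈ 10.34
cos θ = (p·q)/(|p||q|) = -9/(13.6·10.34) ≈ -0.06397
θ = arccos(-0.06397) ≈ 93.67°

93.67°


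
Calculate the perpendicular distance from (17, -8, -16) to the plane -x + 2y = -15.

distance = |a·x₀ + b·y₀ + c·z₀ - d| / √(a² + b² + c²)
  = |(-1)·17 + 2·(-8) + 0·(-16) - (-15)| / √((-1)² + 2² + 0²)
  = |-17 - 16 + 0 + 15| / √(1 + 4 + 0)
  = |-18| / √5
  = 18 / 2.236
  ≈ 8.05

8.05


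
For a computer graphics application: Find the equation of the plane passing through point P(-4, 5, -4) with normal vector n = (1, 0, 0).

The plane through P with normal n = (a, b, c) satisfies n·(r - P) = 0,
i.e. ax + by + cz = a·x₀ + b·y₀ + c·z₀.
d = 1·(-4) + 0·5 + 0·(-4)
  = -4 + 0 + 0
  = -4
Equation: x = -4

x = -4


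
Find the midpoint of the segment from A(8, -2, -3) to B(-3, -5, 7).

M = ((x₁+x₂)/2, (y₁+y₂)/2, (z₁+z₂)/2)
  = ((8 - 3)/2, (-2 - 5)/2, (-3 + 7)/2)
  = (5/2, -7/2, 4/2)
  = (2.5, -3.5, 2)

(2.5, -3.5, 2)


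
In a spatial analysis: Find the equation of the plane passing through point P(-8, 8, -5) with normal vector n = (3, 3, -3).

The plane through P with normal n = (a, b, c) satisfies n·(r - P) = 0,
i.e. ax + by + cz = a·x₀ + b·y₀ + c·z₀.
d = 3·(-8) + 3·8 + (-3)·(-5)
  = -24 + 24 + 15
  = 15
Equation: 3x + 3y - 3z = 15

3x + 3y - 3z = 15


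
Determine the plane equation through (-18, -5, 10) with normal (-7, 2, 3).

The plane through P with normal n = (a, b, c) satisfies n·(r - P) = 0,
i.e. ax + by + cz = a·x₀ + b·y₀ + c·z₀.
d = (-7)·(-18) + 2·(-5) + 3·10
  = 126 - 10 + 30
  = 146
Equation: -7x + 2y + 3z = 146

-7x + 2y + 3z = 146


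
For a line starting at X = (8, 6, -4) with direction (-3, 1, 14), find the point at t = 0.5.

P(t) = X + t·d
  = (8 + (-3)·0.5, 6 + 1·0.5, -4 + 14·0.5)
  = (8 - 1.5, 6 + 0.5, -4 + 7)
  = (6.5, 6.5, 3)

(6.5, 6.5, 3)


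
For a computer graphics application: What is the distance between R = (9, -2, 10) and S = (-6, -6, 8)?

d = √[(x₂-x₁)² + (y₂-y₁)² + (z₂-z₁)²]
  = √[(-15)² + (-4)² + (-2)²]
  = √[225 + 16 + 4]
  = √245
  ≈ 15.65

15.65


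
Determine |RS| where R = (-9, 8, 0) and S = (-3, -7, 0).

d = √[(x₂-x₁)² + (y₂-y₁)² + (z₂-z₁)²]
  = √[6² + (-15)² + 0²]
  = √[36 + 225 + 0]
  = √261
  ≈ 16.16

16.16


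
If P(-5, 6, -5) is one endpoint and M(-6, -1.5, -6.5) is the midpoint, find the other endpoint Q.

Q = 2M - P
  = (2·(-6) - (-5), 2·(-1.5) - 6, 2·(-6.5) - (-5))
  = (-12 + 5, -3 - 6, -13 + 5)
  = (-7, -9, -8)

(-7, -9, -8)


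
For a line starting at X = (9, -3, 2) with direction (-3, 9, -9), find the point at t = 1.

P(t) = X + t·d
  = (9 + (-3)·1, -3 + 9·1, 2 + (-9)·1)
  = (9 - 3, -3 + 9, 2 - 9)
  = (6, 6, -7)

(6, 6, -7)


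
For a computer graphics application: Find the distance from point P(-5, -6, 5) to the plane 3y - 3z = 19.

distance = |a·x₀ + b·y₀ + c·z₀ - d| / √(a² + b² + c²)
  = |0·(-5) + 3·(-6) + (-3)·5 - 19| / √(0² + 3² + (-3)²)
  = |0 - 18 - 15 - 19| / √(0 + 9 + 9)
  = |-52| / √18
  = 52 / 4.243
  ≈ 12.26

12.26


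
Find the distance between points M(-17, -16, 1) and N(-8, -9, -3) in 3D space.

d = √[(x₂-x₁)² + (y₂-y₁)² + (z₂-z₁)²]
  = √[9² + 7² + (-4)²]
  = √[81 + 49 + 16]
  = √146
  ≈ 12.08

12.08


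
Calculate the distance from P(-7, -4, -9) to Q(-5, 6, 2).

d = √[(x₂-x₁)² + (y₂-y₁)² + (z₂-z₁)²]
  = √[2² + 10² + 11²]
  = √[4 + 100 + 121]
  = √225
  ≈ 15

15


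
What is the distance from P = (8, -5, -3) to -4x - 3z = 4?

distance = |a·x₀ + b·y₀ + c·z₀ - d| / √(a² + b² + c²)
  = |(-4)·8 + 0·(-5) + (-3)·(-3) - 4| / √((-4)² + 0² + (-3)²)
  = |-32 + 0 + 9 - 4| / √(16 + 0 + 9)
  = |-27| / √25
  = 27 / 5
  ≈ 5.4

5.4


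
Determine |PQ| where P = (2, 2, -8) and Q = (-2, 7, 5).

d = √[(x₂-x₁)² + (y₂-y₁)² + (z₂-z₁)²]
  = √[(-4)² + 5² + 13²]
  = √[16 + 25 + 169]
  = √210
  ≈ 14.49

14.49


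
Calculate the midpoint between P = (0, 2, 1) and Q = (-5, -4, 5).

M = ((x₁+x₂)/2, (y₁+y₂)/2, (z₁+z₂)/2)
  = ((0 - 5)/2, (2 - 4)/2, (1 + 5)/2)
  = (-5/2, -2/2, 6/2)
  = (-2.5, -1, 3)

(-2.5, -1, 3)


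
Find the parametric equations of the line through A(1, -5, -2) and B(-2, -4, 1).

Direction vector d = B - A = (-2 - 1, -4 + 5, 1 + 2) = (-3, 1, 3)
Parametric form r = A + t·d:
x = 1 - 3t, y = -5 + t, z = -2 + 3t

x = 1 - 3t, y = -5 + t, z = -2 + 3t


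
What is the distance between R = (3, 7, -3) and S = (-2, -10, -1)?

d = √[(x₂-x₁)² + (y₂-y₁)² + (z₂-z₁)²]
  = √[(-5)² + (-17)² + 2²]
  = √[25 + 289 + 4]
  = √318
  ≈ 17.83

17.83


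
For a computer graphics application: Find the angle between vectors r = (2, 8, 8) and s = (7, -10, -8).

r·s = 2·7 + 8·(-10) + 8·(-8) = 14 - 80 - 64 = -130
|r| = √(2² + 8² + 8²) = √132 ≈ 11.49
|s| = √(7² + (-10)² + (-8)²) = √213 ≈ 14.59
cos θ = (r·s)/(|r||s|) = -130/(11.49·14.59) ≈ -0.7753
θ = arccos(-0.7753) ≈ 140.8°

140.8°


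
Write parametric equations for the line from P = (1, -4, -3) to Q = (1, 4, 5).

Direction vector d = Q - P = (1 - 1, 4 + 4, 5 + 3) = (0, 8, 8)
Parametric form r = P + t·d:
x = 1, y = -4 + 8t, z = -3 + 8t

x = 1, y = -4 + 8t, z = -3 + 8t


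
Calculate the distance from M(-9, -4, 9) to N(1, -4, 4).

d = √[(x₂-x₁)² + (y₂-y₁)² + (z₂-z₁)²]
  = √[10² + 0² + (-5)²]
  = √[100 + 0 + 25]
  = √125
  ≈ 11.18

11.18


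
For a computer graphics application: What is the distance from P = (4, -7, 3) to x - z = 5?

distance = |a·x₀ + b·y₀ + c·z₀ - d| / √(a² + b² + c²)
  = |1·4 + 0·(-7) + (-1)·3 - 5| / √(1² + 0² + (-1)²)
  = |4 + 0 - 3 - 5| / √(1 + 0 + 1)
  = |-4| / √2
  = 4 / 1.414
  ≈ 2.828

2.828


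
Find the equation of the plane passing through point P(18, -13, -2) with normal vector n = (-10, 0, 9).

The plane through P with normal n = (a, b, c) satisfies n·(r - P) = 0,
i.e. ax + by + cz = a·x₀ + b·y₀ + c·z₀.
d = (-10)·18 + 0·(-13) + 9·(-2)
  = -180 + 0 - 18
  = -198
Equation: -10x + 9z = -198

-10x + 9z = -198


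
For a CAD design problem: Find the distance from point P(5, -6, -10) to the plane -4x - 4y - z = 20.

distance = |a·x₀ + b·y₀ + c·z₀ - d| / √(a² + b² + c²)
  = |(-4)·5 + (-4)·(-6) + (-1)·(-10) - 20| / √((-4)² + (-4)² + (-1)²)
  = |-20 + 24 + 10 - 20| / √(16 + 16 + 1)
  = |-6| / √33
  = 6 / 5.745
  ≈ 1.044

1.044


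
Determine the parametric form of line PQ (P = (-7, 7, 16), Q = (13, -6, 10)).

Direction vector d = Q - P = (13 + 7, -6 - 7, 10 - 16) = (20, -13, -6)
Parametric form r = P + t·d:
x = -7 + 20t, y = 7 - 13t, z = 16 - 6t

x = -7 + 20t, y = 7 - 13t, z = 16 - 6t


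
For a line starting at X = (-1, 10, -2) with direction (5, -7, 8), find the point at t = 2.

P(t) = X + t·d
  = (-1 + 5·2, 10 + (-7)·2, -2 + 8·2)
  = (-1 + 10, 10 - 14, -2 + 16)
  = (9, -4, 14)

(9, -4, 14)


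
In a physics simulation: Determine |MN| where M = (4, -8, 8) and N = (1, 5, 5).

d = √[(x₂-x₁)² + (y₂-y₁)² + (z₂-z₁)²]
  = √[(-3)² + 13² + (-3)²]
  = √[9 + 169 + 9]
  = √187
  ≈ 13.67

13.67


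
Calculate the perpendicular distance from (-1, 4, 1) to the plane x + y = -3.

distance = |a·x₀ + b·y₀ + c·z₀ - d| / √(a² + b² + c²)
  = |1·(-1) + 1·4 + 0·1 - (-3)| / √(1² + 1² + 0²)
  = |-1 + 4 + 0 + 3| / √(1 + 1 + 0)
  = |6| / √2
  = 6 / 1.414
  ≈ 4.243

4.243


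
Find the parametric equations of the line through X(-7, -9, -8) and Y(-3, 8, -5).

Direction vector d = Y - X = (-3 + 7, 8 + 9, -5 + 8) = (4, 17, 3)
Parametric form r = X + t·d:
x = -7 + 4t, y = -9 + 17t, z = -8 + 3t

x = -7 + 4t, y = -9 + 17t, z = -8 + 3t


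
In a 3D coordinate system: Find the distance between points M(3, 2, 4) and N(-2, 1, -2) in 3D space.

d = √[(x₂-x₁)² + (y₂-y₁)² + (z₂-z₁)²]
  = √[(-5)² + (-1)² + (-6)²]
  = √[25 + 1 + 36]
  = √62
  ≈ 7.874

7.874


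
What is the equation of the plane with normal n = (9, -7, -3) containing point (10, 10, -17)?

The plane through P with normal n = (a, b, c) satisfies n·(r - P) = 0,
i.e. ax + by + cz = a·x₀ + b·y₀ + c·z₀.
d = 9·10 + (-7)·10 + (-3)·(-17)
  = 90 - 70 + 51
  = 71
Equation: 9x - 7y - 3z = 71

9x - 7y - 3z = 71


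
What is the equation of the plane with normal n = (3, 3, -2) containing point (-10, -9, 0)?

The plane through P with normal n = (a, b, c) satisfies n·(r - P) = 0,
i.e. ax + by + cz = a·x₀ + b·y₀ + c·z₀.
d = 3·(-10) + 3·(-9) + (-2)·0
  = -30 - 27 + 0
  = -57
Equation: 3x + 3y - 2z = -57

3x + 3y - 2z = -57


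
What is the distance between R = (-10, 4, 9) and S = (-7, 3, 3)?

d = √[(x₂-x₁)² + (y₂-y₁)² + (z₂-z₁)²]
  = √[3² + (-1)² + (-6)²]
  = √[9 + 1 + 36]
  = √46
  ≈ 6.782

6.782


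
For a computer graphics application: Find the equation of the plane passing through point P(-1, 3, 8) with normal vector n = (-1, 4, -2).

The plane through P with normal n = (a, b, c) satisfies n·(r - P) = 0,
i.e. ax + by + cz = a·x₀ + b·y₀ + c·z₀.
d = (-1)·(-1) + 4·3 + (-2)·8
  = 1 + 12 - 16
  = -3
Equation: -x + 4y - 2z = -3

-x + 4y - 2z = -3


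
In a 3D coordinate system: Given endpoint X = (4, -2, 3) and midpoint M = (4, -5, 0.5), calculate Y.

Y = 2M - X
  = (2·4 - 4, 2·(-5) - (-2), 2·0.5 - 3)
  = (8 - 4, -10 + 2, 1 - 3)
  = (4, -8, -2)

(4, -8, -2)


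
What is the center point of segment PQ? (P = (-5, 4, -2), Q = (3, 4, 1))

M = ((x₁+x₂)/2, (y₁+y₂)/2, (z₁+z₂)/2)
  = ((-5 + 3)/2, (4 + 4)/2, (-2 + 1)/2)
  = (-2/2, 8/2, -1/2)
  = (-1, 4, -0.5)

(-1, 4, -0.5)


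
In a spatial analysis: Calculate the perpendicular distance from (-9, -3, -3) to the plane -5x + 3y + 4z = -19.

distance = |a·x₀ + b·y₀ + c·z₀ - d| / √(a² + b² + c²)
  = |(-5)·(-9) + 3·(-3) + 4·(-3) - (-19)| / √((-5)² + 3² + 4²)
  = |45 - 9 - 12 + 19| / √(25 + 9 + 16)
  = |43| / √50
  = 43 / 7.071
  ≈ 6.081

6.081


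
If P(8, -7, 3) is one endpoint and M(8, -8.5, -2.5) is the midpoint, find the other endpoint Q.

Q = 2M - P
  = (2·8 - 8, 2·(-8.5) - (-7), 2·(-2.5) - 3)
  = (16 - 8, -17 + 7, -5 - 3)
  = (8, -10, -8)

(8, -10, -8)


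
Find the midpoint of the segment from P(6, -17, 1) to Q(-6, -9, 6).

M = ((x₁+x₂)/2, (y₁+y₂)/2, (z₁+z₂)/2)
  = ((6 - 6)/2, (-17 - 9)/2, (1 + 6)/2)
  = (0/2, -26/2, 7/2)
  = (0, -13, 3.5)

(0, -13, 3.5)


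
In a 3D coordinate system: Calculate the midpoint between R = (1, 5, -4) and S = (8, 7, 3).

M = ((x₁+x₂)/2, (y₁+y₂)/2, (z₁+z₂)/2)
  = ((1 + 8)/2, (5 + 7)/2, (-4 + 3)/2)
  = (9/2, 12/2, -1/2)
  = (4.5, 6, -0.5)

(4.5, 6, -0.5)


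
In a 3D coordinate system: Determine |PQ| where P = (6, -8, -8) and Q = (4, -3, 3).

d = √[(x₂-x₁)² + (y₂-y₁)² + (z₂-z₁)²]
  = √[(-2)² + 5² + 11²]
  = √[4 + 25 + 121]
  = √150
  ≈ 12.25

12.25


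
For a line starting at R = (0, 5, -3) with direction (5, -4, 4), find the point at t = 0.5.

P(t) = R + t·d
  = (0 + 5·0.5, 5 + (-4)·0.5, -3 + 4·0.5)
  = (0 + 2.5, 5 - 2, -3 + 2)
  = (2.5, 3, -1)

(2.5, 3, -1)


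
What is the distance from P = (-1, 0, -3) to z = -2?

distance = |a·x₀ + b·y₀ + c·z₀ - d| / √(a² + b² + c²)
  = |0·(-1) + 0·0 + 1·(-3) - (-2)| / √(0² + 0² + 1²)
  = |0 + 0 - 3 + 2| / √(0 + 0 + 1)
  = |-1| / √1
  = 1 / 1
  ≈ 1

1


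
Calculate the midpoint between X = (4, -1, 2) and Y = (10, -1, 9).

M = ((x₁+x₂)/2, (y₁+y₂)/2, (z₁+z₂)/2)
  = ((4 + 10)/2, (-1 - 1)/2, (2 + 9)/2)
  = (14/2, -2/2, 11/2)
  = (7, -1, 5.5)

(7, -1, 5.5)


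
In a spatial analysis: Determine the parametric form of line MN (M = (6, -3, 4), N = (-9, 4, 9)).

Direction vector d = N - M = (-9 - 6, 4 + 3, 9 - 4) = (-15, 7, 5)
Parametric form r = M + t·d:
x = 6 - 15t, y = -3 + 7t, z = 4 + 5t

x = 6 - 15t, y = -3 + 7t, z = 4 + 5t


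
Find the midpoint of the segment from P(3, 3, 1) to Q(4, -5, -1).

M = ((x₁+x₂)/2, (y₁+y₂)/2, (z₁+z₂)/2)
  = ((3 + 4)/2, (3 - 5)/2, (1 - 1)/2)
  = (7/2, -2/2, 0/2)
  = (3.5, -1, 0)

(3.5, -1, 0)


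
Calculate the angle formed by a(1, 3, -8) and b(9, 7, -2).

a·b = 1·9 + 3·7 + (-8)·(-2) = 9 + 21 + 16 = 46
|a| = √(1² + 3² + (-8)²) = √74 ≈ 8.602
|b| = √(9² + 7² + (-2)²) = √134 ≈ 11.58
cos θ = (a·b)/(|a||b|) = 46/(8.602·11.58) ≈ 0.4619
θ = arccos(0.4619) ≈ 62.49°

62.49°


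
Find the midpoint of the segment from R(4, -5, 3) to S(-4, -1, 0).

M = ((x₁+x₂)/2, (y₁+y₂)/2, (z₁+z₂)/2)
  = ((4 - 4)/2, (-5 - 1)/2, (3 + 0)/2)
  = (0/2, -6/2, 3/2)
  = (0, -3, 1.5)

(0, -3, 1.5)


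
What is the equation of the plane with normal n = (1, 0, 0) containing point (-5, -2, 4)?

The plane through P with normal n = (a, b, c) satisfies n·(r - P) = 0,
i.e. ax + by + cz = a·x₀ + b·y₀ + c·z₀.
d = 1·(-5) + 0·(-2) + 0·4
  = -5 + 0 + 0
  = -5
Equation: x = -5

x = -5


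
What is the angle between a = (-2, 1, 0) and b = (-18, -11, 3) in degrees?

a·b = (-2)·(-18) + 1·(-11) + 0·3 = 36 - 11 + 0 = 25
|a| = √((-2)² + 1² + 0²) = √5 ≈ 2.236
|b| = √((-18)² + (-11)² + 3²) = √454 ≈ 21.31
cos θ = (a·b)/(|a||b|) = 25/(2.236·21.31) ≈ 0.5247
θ = arccos(0.5247) ≈ 58.35°

58.35°


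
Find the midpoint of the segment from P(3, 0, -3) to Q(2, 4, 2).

M = ((x₁+x₂)/2, (y₁+y₂)/2, (z₁+z₂)/2)
  = ((3 + 2)/2, (0 + 4)/2, (-3 + 2)/2)
  = (5/2, 4/2, -1/2)
  = (2.5, 2, -0.5)

(2.5, 2, -0.5)


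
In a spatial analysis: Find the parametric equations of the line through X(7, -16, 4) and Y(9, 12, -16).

Direction vector d = Y - X = (9 - 7, 12 + 16, -16 - 4) = (2, 28, -20)
Parametric form r = X + t·d:
x = 7 + 2t, y = -16 + 28t, z = 4 - 20t

x = 7 + 2t, y = -16 + 28t, z = 4 - 20t


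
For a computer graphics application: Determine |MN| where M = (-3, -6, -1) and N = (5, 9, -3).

d = √[(x₂-x₁)² + (y₂-y₁)² + (z₂-z₁)²]
  = √[8² + 15² + (-2)²]
  = √[64 + 225 + 4]
  = √293
  ≈ 17.12

17.12


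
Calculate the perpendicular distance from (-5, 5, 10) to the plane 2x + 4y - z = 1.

distance = |a·x₀ + b·y₀ + c·z₀ - d| / √(a² + b² + c²)
  = |2·(-5) + 4·5 + (-1)·10 - 1| / √(2² + 4² + (-1)²)
  = |-10 + 20 - 10 - 1| / √(4 + 16 + 1)
  = |-1| / √21
  = 1 / 4.583
  ≈ 0.2182

0.2182


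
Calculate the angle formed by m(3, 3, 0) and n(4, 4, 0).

m·n = 3·4 + 3·4 + 0·0 = 12 + 12 + 0 = 24
|m| = √(3² + 3² + 0²) = √18 ≈ 4.243
|n| = √(4² + 4² + 0²) = √32 ≈ 5.657
cos θ = (m·n)/(|m||n|) = 24/(4.243·5.657) ≈ 1
θ = arccos(1) ≈ 0°

0°


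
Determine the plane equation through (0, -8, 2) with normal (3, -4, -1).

The plane through P with normal n = (a, b, c) satisfies n·(r - P) = 0,
i.e. ax + by + cz = a·x₀ + b·y₀ + c·z₀.
d = 3·0 + (-4)·(-8) + (-1)·2
  = 0 + 32 - 2
  = 30
Equation: 3x - 4y - z = 30

3x - 4y - z = 30


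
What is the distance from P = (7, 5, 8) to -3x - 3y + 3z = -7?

distance = |a·x₀ + b·y₀ + c·z₀ - d| / √(a² + b² + c²)
  = |(-3)·7 + (-3)·5 + 3·8 - (-7)| / √((-3)² + (-3)² + 3²)
  = |-21 - 15 + 24 + 7| / √(9 + 9 + 9)
  = |-5| / √27
  = 5 / 5.196
  ≈ 0.9623

0.9623


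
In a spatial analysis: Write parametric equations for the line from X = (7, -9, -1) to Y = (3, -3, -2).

Direction vector d = Y - X = (3 - 7, -3 + 9, -2 + 1) = (-4, 6, -1)
Parametric form r = X + t·d:
x = 7 - 4t, y = -9 + 6t, z = -1 - t

x = 7 - 4t, y = -9 + 6t, z = -1 - t


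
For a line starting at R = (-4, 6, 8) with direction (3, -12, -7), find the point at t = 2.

P(t) = R + t·d
  = (-4 + 3·2, 6 + (-12)·2, 8 + (-7)·2)
  = (-4 + 6, 6 - 24, 8 - 14)
  = (2, -18, -6)

(2, -18, -6)


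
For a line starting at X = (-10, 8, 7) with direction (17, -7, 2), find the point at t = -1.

P(t) = X + t·d
  = (-10 + 17·(-1), 8 + (-7)·(-1), 7 + 2·(-1))
  = (-10 - 17, 8 + 7, 7 - 2)
  = (-27, 15, 5)

(-27, 15, 5)


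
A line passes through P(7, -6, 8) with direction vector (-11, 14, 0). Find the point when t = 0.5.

P(t) = P + t·d
  = (7 + (-11)·0.5, -6 + 14·0.5, 8 + 0·0.5)
  = (7 - 5.5, -6 + 7, 8 + 0)
  = (1.5, 1, 8)

(1.5, 1, 8)


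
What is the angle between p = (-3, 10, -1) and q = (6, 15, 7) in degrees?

p·q = (-3)·6 + 10·15 + (-1)·7 = -18 + 150 - 7 = 125
|p| = √((-3)² + 10² + (-1)²) = √110 ≈ 10.49
|q| = √(6² + 15² + 7²) = √310 ≈ 17.61
cos θ = (p·q)/(|p||q|) = 125/(10.49·17.61) ≈ 0.6769
θ = arccos(0.6769) ≈ 47.4°

47.4°


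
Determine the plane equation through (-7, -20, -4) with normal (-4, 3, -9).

The plane through P with normal n = (a, b, c) satisfies n·(r - P) = 0,
i.e. ax + by + cz = a·x₀ + b·y₀ + c·z₀.
d = (-4)·(-7) + 3·(-20) + (-9)·(-4)
  = 28 - 60 + 36
  = 4
Equation: -4x + 3y - 9z = 4

-4x + 3y - 9z = 4


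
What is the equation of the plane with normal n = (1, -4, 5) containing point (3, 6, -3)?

The plane through P with normal n = (a, b, c) satisfies n·(r - P) = 0,
i.e. ax + by + cz = a·x₀ + b·y₀ + c·z₀.
d = 1·3 + (-4)·6 + 5·(-3)
  = 3 - 24 - 15
  = -36
Equation: x - 4y + 5z = -36

x - 4y + 5z = -36


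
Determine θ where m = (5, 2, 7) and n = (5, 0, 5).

m·n = 5·5 + 2·0 + 7·5 = 25 + 0 + 35 = 60
|m| = √(5² + 2² + 7²) = √78 ≈ 8.832
|n| = √(5² + 0² + 5²) = √50 ≈ 7.071
cos θ = (m·n)/(|m||n|) = 60/(8.832·7.071) ≈ 0.9608
θ = arccos(0.9608) ≈ 16.1°

16.1°


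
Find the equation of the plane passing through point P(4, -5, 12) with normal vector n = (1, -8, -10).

The plane through P with normal n = (a, b, c) satisfies n·(r - P) = 0,
i.e. ax + by + cz = a·x₀ + b·y₀ + c·z₀.
d = 1·4 + (-8)·(-5) + (-10)·12
  = 4 + 40 - 120
  = -76
Equation: x - 8y - 10z = -76

x - 8y - 10z = -76


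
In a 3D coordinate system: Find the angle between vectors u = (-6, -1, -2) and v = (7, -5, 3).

u·v = (-6)·7 + (-1)·(-5) + (-2)·3 = -42 + 5 - 6 = -43
|u| = √((-6)² + (-1)² + (-2)²) = √41 ≈ 6.403
|v| = √(7² + (-5)² + 3²) = √83 ≈ 9.11
cos θ = (u·v)/(|u||v|) = -43/(6.403·9.11) ≈ -0.7371
θ = arccos(-0.7371) ≈ 137.5°

137.5°


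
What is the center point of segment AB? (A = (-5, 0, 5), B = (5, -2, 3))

M = ((x₁+x₂)/2, (y₁+y₂)/2, (z₁+z₂)/2)
  = ((-5 + 5)/2, (0 - 2)/2, (5 + 3)/2)
  = (0/2, -2/2, 8/2)
  = (0, -1, 4)

(0, -1, 4)


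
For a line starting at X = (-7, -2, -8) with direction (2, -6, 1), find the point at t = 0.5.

P(t) = X + t·d
  = (-7 + 2·0.5, -2 + (-6)·0.5, -8 + 1·0.5)
  = (-7 + 1, -2 - 3, -8 + 0.5)
  = (-6, -5, -7.5)

(-6, -5, -7.5)


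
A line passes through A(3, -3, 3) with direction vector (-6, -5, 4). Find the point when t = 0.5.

P(t) = A + t·d
  = (3 + (-6)·0.5, -3 + (-5)·0.5, 3 + 4·0.5)
  = (3 - 3, -3 - 2.5, 3 + 2)
  = (0, -5.5, 5)

(0, -5.5, 5)


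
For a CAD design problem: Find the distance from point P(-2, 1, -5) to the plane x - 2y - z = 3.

distance = |a·x₀ + b·y₀ + c·z₀ - d| / √(a² + b² + c²)
  = |1·(-2) + (-2)·1 + (-1)·(-5) - 3| / √(1² + (-2)² + (-1)²)
  = |-2 - 2 + 5 - 3| / √(1 + 4 + 1)
  = |-2| / √6
  = 2 / 2.449
  ≈ 0.8165

0.8165


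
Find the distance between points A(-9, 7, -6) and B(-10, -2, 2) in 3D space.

d = √[(x₂-x₁)² + (y₂-y₁)² + (z₂-z₁)²]
  = √[(-1)² + (-9)² + 8²]
  = √[1 + 81 + 64]
  = √146
  ≈ 12.08

12.08


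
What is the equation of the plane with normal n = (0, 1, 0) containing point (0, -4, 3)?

The plane through P with normal n = (a, b, c) satisfies n·(r - P) = 0,
i.e. ax + by + cz = a·x₀ + b·y₀ + c·z₀.
d = 0·0 + 1·(-4) + 0·3
  = 0 - 4 + 0
  = -4
Equation: y = -4

y = -4


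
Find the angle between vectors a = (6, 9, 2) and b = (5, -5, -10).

a·b = 6·5 + 9·(-5) + 2·(-10) = 30 - 45 - 20 = -35
|a| = √(6² + 9² + 2²) = √121 ≈ 11
|b| = √(5² + (-5)² + (-10)²) = √150 ≈ 12.25
cos θ = (a·b)/(|a||b|) = -35/(11·12.25) ≈ -0.2598
θ = arccos(-0.2598) ≈ 105.1°

105.1°


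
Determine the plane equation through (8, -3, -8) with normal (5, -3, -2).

The plane through P with normal n = (a, b, c) satisfies n·(r - P) = 0,
i.e. ax + by + cz = a·x₀ + b·y₀ + c·z₀.
d = 5·8 + (-3)·(-3) + (-2)·(-8)
  = 40 + 9 + 16
  = 65
Equation: 5x - 3y - 2z = 65

5x - 3y - 2z = 65


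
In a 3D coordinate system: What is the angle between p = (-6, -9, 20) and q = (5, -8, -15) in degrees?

p·q = (-6)·5 + (-9)·(-8) + 20·(-15) = -30 + 72 - 300 = -258
|p| = √((-6)² + (-9)² + 20²) = √517 ≈ 22.74
|q| = √(5² + (-8)² + (-15)²) = √314 ≈ 17.72
cos θ = (p·q)/(|p||q|) = -258/(22.74·17.72) ≈ -0.6403
θ = arccos(-0.6403) ≈ 129.8°

129.8°


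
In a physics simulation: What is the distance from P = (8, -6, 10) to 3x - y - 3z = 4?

distance = |a·x₀ + b·y₀ + c·z₀ - d| / √(a² + b² + c²)
  = |3·8 + (-1)·(-6) + (-3)·10 - 4| / √(3² + (-1)² + (-3)²)
  = |24 + 6 - 30 - 4| / √(9 + 1 + 9)
  = |-4| / √19
  = 4 / 4.359
  ≈ 0.9177

0.9177


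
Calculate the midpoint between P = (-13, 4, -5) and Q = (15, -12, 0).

M = ((x₁+x₂)/2, (y₁+y₂)/2, (z₁+z₂)/2)
  = ((-13 + 15)/2, (4 - 12)/2, (-5 + 0)/2)
  = (2/2, -8/2, -5/2)
  = (1, -4, -2.5)

(1, -4, -2.5)


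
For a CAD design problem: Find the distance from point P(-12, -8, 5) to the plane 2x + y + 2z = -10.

distance = |a·x₀ + b·y₀ + c·z₀ - d| / √(a² + b² + c²)
  = |2·(-12) + 1·(-8) + 2·5 - (-10)| / √(2² + 1² + 2²)
  = |-24 - 8 + 10 + 10| / √(4 + 1 + 4)
  = |-12| / √9
  = 12 / 3
  ≈ 4

4


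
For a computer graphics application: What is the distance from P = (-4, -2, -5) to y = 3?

distance = |a·x₀ + b·y₀ + c·z₀ - d| / √(a² + b² + c²)
  = |0·(-4) + 1·(-2) + 0·(-5) - 3| / √(0² + 1² + 0²)
  = |0 - 2 + 0 - 3| / √(0 + 1 + 0)
  = |-5| / √1
  = 5 / 1
  ≈ 5

5


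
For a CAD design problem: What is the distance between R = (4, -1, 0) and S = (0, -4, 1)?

d = √[(x₂-x₁)² + (y₂-y₁)² + (z₂-z₁)²]
  = √[(-4)² + (-3)² + 1²]
  = √[16 + 9 + 1]
  = √26
  ≈ 5.099

5.099


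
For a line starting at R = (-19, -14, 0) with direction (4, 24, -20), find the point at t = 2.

P(t) = R + t·d
  = (-19 + 4·2, -14 + 24·2, 0 + (-20)·2)
  = (-19 + 8, -14 + 48, 0 - 40)
  = (-11, 34, -40)

(-11, 34, -40)


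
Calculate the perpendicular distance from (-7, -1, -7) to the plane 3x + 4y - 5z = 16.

distance = |a·x₀ + b·y₀ + c·z₀ - d| / √(a² + b² + c²)
  = |3·(-7) + 4·(-1) + (-5)·(-7) - 16| / √(3² + 4² + (-5)²)
  = |-21 - 4 + 35 - 16| / √(9 + 16 + 25)
  = |-6| / √50
  = 6 / 7.071
  ≈ 0.8485

0.8485


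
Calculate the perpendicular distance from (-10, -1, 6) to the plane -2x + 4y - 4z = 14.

distance = |a·x₀ + b·y₀ + c·z₀ - d| / √(a² + b² + c²)
  = |(-2)·(-10) + 4·(-1) + (-4)·6 - 14| / √((-2)² + 4² + (-4)²)
  = |20 - 4 - 24 - 14| / √(4 + 16 + 16)
  = |-22| / √36
  = 22 / 6
  ≈ 3.667

3.667
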